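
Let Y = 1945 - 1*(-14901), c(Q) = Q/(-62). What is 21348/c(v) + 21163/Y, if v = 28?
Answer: -5574092183/117922 ≈ -47269.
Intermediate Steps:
c(Q) = -Q/62 (c(Q) = Q*(-1/62) = -Q/62)
Y = 16846 (Y = 1945 + 14901 = 16846)
21348/c(v) + 21163/Y = 21348/((-1/62*28)) + 21163/16846 = 21348/(-14/31) + 21163*(1/16846) = 21348*(-31/14) + 21163/16846 = -330894/7 + 21163/16846 = -5574092183/117922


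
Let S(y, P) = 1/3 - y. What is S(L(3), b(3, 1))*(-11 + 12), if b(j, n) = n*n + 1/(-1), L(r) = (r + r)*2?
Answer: -35/3 ≈ -11.667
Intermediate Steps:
L(r) = 4*r (L(r) = (2*r)*2 = 4*r)
b(j, n) = -1 + n² (b(j, n) = n² + 1*(-1) = n² - 1 = -1 + n²)
S(y, P) = ⅓ - y
S(L(3), b(3, 1))*(-11 + 12) = (⅓ - 4*3)*(-11 + 12) = (⅓ - 1*12)*1 = (⅓ - 12)*1 = -35/3*1 = -35/3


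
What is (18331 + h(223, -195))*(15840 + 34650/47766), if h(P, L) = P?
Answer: 2339808110310/7961 ≈ 2.9391e+8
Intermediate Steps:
(18331 + h(223, -195))*(15840 + 34650/47766) = (18331 + 223)*(15840 + 34650/47766) = 18554*(15840 + 34650*(1/47766)) = 18554*(15840 + 5775/7961) = 18554*(126108015/7961) = 2339808110310/7961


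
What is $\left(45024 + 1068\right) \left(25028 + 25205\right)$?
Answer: $2315339436$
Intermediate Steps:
$\left(45024 + 1068\right) \left(25028 + 25205\right) = 46092 \cdot 50233 = 2315339436$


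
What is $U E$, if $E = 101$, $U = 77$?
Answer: $7777$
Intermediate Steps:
$U E = 77 \cdot 101 = 7777$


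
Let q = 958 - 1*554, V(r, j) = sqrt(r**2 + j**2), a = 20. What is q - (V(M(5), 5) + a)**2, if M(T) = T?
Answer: -46 - 200*sqrt(2) ≈ -328.84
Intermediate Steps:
V(r, j) = sqrt(j**2 + r**2)
q = 404 (q = 958 - 554 = 404)
q - (V(M(5), 5) + a)**2 = 404 - (sqrt(5**2 + 5**2) + 20)**2 = 404 - (sqrt(25 + 25) + 20)**2 = 404 - (sqrt(50) + 20)**2 = 404 - (5*sqrt(2) + 20)**2 = 404 - (20 + 5*sqrt(2))**2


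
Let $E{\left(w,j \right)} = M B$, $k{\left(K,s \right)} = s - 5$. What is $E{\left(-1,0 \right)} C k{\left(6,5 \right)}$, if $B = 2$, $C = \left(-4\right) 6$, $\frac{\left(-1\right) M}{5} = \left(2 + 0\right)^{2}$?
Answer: $0$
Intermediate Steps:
$M = -20$ ($M = - 5 \left(2 + 0\right)^{2} = - 5 \cdot 2^{2} = \left(-5\right) 4 = -20$)
$k{\left(K,s \right)} = -5 + s$
$C = -24$
$E{\left(w,j \right)} = -40$ ($E{\left(w,j \right)} = \left(-20\right) 2 = -40$)
$E{\left(-1,0 \right)} C k{\left(6,5 \right)} = \left(-40\right) \left(-24\right) \left(-5 + 5\right) = 960 \cdot 0 = 0$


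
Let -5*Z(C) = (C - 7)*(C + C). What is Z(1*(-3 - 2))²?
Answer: 576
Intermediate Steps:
Z(C) = -2*C*(-7 + C)/5 (Z(C) = -(C - 7)*(C + C)/5 = -(-7 + C)*2*C/5 = -2*C*(-7 + C)/5)
Z(1*(-3 - 2))² = (2*(1*(-3 - 2))*(7 - (-3 - 2))/5)² = (2*(1*(-5))*(7 - (-5))/5)² = ((⅖)*(-5)*(7 - 1*(-5)))² = ((⅖)*(-5)*(7 + 5))² = ((⅖)*(-5)*12)² = (-24)² = 576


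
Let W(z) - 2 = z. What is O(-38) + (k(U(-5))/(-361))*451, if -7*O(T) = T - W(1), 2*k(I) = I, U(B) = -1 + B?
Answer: 24272/2527 ≈ 9.6051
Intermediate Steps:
W(z) = 2 + z
k(I) = I/2
O(T) = 3/7 - T/7 (O(T) = -(T - (2 + 1))/7 = -(T - 1*3)/7 = -(T - 3)/7 = -(-3 + T)/7 = 3/7 - T/7)
O(-38) + (k(U(-5))/(-361))*451 = (3/7 - ⅐*(-38)) + (((-1 - 5)/2)/(-361))*451 = (3/7 + 38/7) + (((½)*(-6))*(-1/361))*451 = 41/7 - 3*(-1/361)*451 = 41/7 + (3/361)*451 = 41/7 + 1353/361 = 24272/2527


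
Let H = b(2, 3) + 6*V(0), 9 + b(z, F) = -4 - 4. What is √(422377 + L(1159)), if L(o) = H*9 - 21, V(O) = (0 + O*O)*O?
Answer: √422203 ≈ 649.77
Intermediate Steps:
V(O) = O³ (V(O) = (0 + O²)*O = O²*O = O³)
b(z, F) = -17 (b(z, F) = -9 + (-4 - 4) = -9 - 8 = -17)
H = -17 (H = -17 + 6*0³ = -17 + 6*0 = -17 + 0 = -17)
L(o) = -174 (L(o) = -17*9 - 21 = -153 - 21 = -174)
√(422377 + L(1159)) = √(422377 - 174) = √422203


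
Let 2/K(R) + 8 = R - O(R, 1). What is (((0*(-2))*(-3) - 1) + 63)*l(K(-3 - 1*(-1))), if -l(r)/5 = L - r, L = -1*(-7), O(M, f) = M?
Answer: -4495/2 ≈ -2247.5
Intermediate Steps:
L = 7
K(R) = -¼ (K(R) = 2/(-8 + (R - R)) = 2/(-8 + 0) = 2/(-8) = 2*(-⅛) = -¼)
l(r) = -35 + 5*r (l(r) = -5*(7 - r) = -35 + 5*r)
(((0*(-2))*(-3) - 1) + 63)*l(K(-3 - 1*(-1))) = (((0*(-2))*(-3) - 1) + 63)*(-35 + 5*(-¼)) = ((0*(-3) - 1) + 63)*(-35 - 5/4) = ((0 - 1) + 63)*(-145/4) = (-1 + 63)*(-145/4) = 62*(-145/4) = -4495/2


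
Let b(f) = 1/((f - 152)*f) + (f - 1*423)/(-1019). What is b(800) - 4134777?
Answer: -2184194491774981/528249600 ≈ -4.1348e+6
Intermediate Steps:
b(f) = 423/1019 - f/1019 + 1/(f*(-152 + f)) (b(f) = 1/((-152 + f)*f) + (f - 423)*(-1/1019) = 1/(f*(-152 + f)) + (-423 + f)*(-1/1019) = 1/(f*(-152 + f)) + (423/1019 - f/1019) = 423/1019 - f/1019 + 1/(f*(-152 + f)))
b(800) - 4134777 = (1/1019)*(1019 - 1*800³ - 64296*800 + 575*800²)/(800*(-152 + 800)) - 4134777 = (1/1019)*(1/800)*(1019 - 1*512000000 - 51436800 + 575*640000)/648 - 4134777 = (1/1019)*(1/800)*(1/648)*(1019 - 512000000 - 51436800 + 368000000) - 4134777 = (1/1019)*(1/800)*(1/648)*(-195435781) - 4134777 = -195435781/528249600 - 4134777 = -2184194491774981/528249600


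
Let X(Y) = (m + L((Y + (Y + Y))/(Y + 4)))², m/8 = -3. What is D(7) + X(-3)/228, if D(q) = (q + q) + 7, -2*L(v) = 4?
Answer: 1366/57 ≈ 23.965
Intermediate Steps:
m = -24 (m = 8*(-3) = -24)
L(v) = -2 (L(v) = -½*4 = -2)
X(Y) = 676 (X(Y) = (-24 - 2)² = (-26)² = 676)
D(q) = 7 + 2*q (D(q) = 2*q + 7 = 7 + 2*q)
D(7) + X(-3)/228 = (7 + 2*7) + 676/228 = (7 + 14) + 676*(1/228) = 21 + 169/57 = 1366/57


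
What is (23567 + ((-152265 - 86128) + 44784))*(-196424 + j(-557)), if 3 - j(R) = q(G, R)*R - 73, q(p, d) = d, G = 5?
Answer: 86142767074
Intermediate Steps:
j(R) = 76 - R² (j(R) = 3 - (R*R - 73) = 3 - (R² - 73) = 3 - (-73 + R²) = 3 + (73 - R²) = 76 - R²)
(23567 + ((-152265 - 86128) + 44784))*(-196424 + j(-557)) = (23567 + ((-152265 - 86128) + 44784))*(-196424 + (76 - 1*(-557)²)) = (23567 + (-238393 + 44784))*(-196424 + (76 - 1*310249)) = (23567 - 193609)*(-196424 + (76 - 310249)) = -170042*(-196424 - 310173) = -170042*(-506597) = 86142767074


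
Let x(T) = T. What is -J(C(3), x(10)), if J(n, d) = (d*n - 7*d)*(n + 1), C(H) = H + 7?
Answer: -330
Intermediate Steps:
C(H) = 7 + H
J(n, d) = (1 + n)*(-7*d + d*n) (J(n, d) = (-7*d + d*n)*(1 + n) = (1 + n)*(-7*d + d*n))
-J(C(3), x(10)) = -10*(-7 + (7 + 3)**2 - 6*(7 + 3)) = -10*(-7 + 10**2 - 6*10) = -10*(-7 + 100 - 60) = -10*33 = -1*330 = -330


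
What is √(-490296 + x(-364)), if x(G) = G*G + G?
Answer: 6*I*√9949 ≈ 598.47*I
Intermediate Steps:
x(G) = G + G² (x(G) = G² + G = G + G²)
√(-490296 + x(-364)) = √(-490296 - 364*(1 - 364)) = √(-490296 - 364*(-363)) = √(-490296 + 132132) = √(-358164) = 6*I*√9949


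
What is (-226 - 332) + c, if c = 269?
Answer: -289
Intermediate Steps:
(-226 - 332) + c = (-226 - 332) + 269 = -558 + 269 = -289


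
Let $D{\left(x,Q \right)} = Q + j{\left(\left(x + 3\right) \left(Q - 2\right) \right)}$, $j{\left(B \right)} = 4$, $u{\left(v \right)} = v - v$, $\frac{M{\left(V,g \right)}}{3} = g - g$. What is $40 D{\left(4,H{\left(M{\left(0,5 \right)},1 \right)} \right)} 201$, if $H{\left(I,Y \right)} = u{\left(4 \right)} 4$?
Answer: $32160$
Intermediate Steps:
$M{\left(V,g \right)} = 0$ ($M{\left(V,g \right)} = 3 \left(g - g\right) = 3 \cdot 0 = 0$)
$u{\left(v \right)} = 0$
$H{\left(I,Y \right)} = 0$ ($H{\left(I,Y \right)} = 0 \cdot 4 = 0$)
$D{\left(x,Q \right)} = 4 + Q$ ($D{\left(x,Q \right)} = Q + 4 = 4 + Q$)
$40 D{\left(4,H{\left(M{\left(0,5 \right)},1 \right)} \right)} 201 = 40 \left(4 + 0\right) 201 = 40 \cdot 4 \cdot 201 = 160 \cdot 201 = 32160$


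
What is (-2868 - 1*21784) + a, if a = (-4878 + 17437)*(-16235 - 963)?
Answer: -216014334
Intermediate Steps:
a = -215989682 (a = 12559*(-17198) = -215989682)
(-2868 - 1*21784) + a = (-2868 - 1*21784) - 215989682 = (-2868 - 21784) - 215989682 = -24652 - 215989682 = -216014334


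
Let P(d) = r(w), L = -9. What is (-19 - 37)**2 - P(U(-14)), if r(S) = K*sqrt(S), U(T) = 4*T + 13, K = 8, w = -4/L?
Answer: 9392/3 ≈ 3130.7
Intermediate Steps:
w = 4/9 (w = -4/(-9) = -4*(-1/9) = 4/9 ≈ 0.44444)
U(T) = 13 + 4*T
r(S) = 8*sqrt(S)
P(d) = 16/3 (P(d) = 8*sqrt(4/9) = 8*(2/3) = 16/3)
(-19 - 37)**2 - P(U(-14)) = (-19 - 37)**2 - 1*16/3 = (-56)**2 - 16/3 = 3136 - 16/3 = 9392/3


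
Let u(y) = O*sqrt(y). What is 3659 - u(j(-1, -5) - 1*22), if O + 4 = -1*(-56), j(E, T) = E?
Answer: 3659 - 52*I*sqrt(23) ≈ 3659.0 - 249.38*I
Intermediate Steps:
O = 52 (O = -4 - 1*(-56) = -4 + 56 = 52)
u(y) = 52*sqrt(y)
3659 - u(j(-1, -5) - 1*22) = 3659 - 52*sqrt(-1 - 1*22) = 3659 - 52*sqrt(-1 - 22) = 3659 - 52*sqrt(-23) = 3659 - 52*I*sqrt(23)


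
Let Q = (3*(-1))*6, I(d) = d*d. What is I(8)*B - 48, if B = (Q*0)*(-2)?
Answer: -48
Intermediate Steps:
I(d) = d²
Q = -18 (Q = -3*6 = -18)
B = 0 (B = -18*0*(-2) = 0*(-2) = 0)
I(8)*B - 48 = 8²*0 - 48 = 64*0 - 48 = 0 - 48 = -48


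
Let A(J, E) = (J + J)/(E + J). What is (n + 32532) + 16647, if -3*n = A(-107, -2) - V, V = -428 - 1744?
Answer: 15844571/327 ≈ 48454.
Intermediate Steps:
A(J, E) = 2*J/(E + J) (A(J, E) = (2*J)/(E + J) = 2*J/(E + J))
V = -2172
n = -236962/327 (n = -(2*(-107)/(-2 - 107) - 1*(-2172))/3 = -(2*(-107)/(-109) + 2172)/3 = -(2*(-107)*(-1/109) + 2172)/3 = -(214/109 + 2172)/3 = -⅓*236962/109 = -236962/327 ≈ -724.65)
(n + 32532) + 16647 = (-236962/327 + 32532) + 16647 = 10401002/327 + 16647 = 15844571/327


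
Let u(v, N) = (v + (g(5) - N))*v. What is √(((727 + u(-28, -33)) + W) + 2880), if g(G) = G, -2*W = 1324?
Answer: √2665 ≈ 51.624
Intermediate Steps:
W = -662 (W = -½*1324 = -662)
u(v, N) = v*(5 + v - N) (u(v, N) = (v + (5 - N))*v = (5 + v - N)*v = v*(5 + v - N))
√(((727 + u(-28, -33)) + W) + 2880) = √(((727 - 28*(5 - 28 - 1*(-33))) - 662) + 2880) = √(((727 - 28*(5 - 28 + 33)) - 662) + 2880) = √(((727 - 28*10) - 662) + 2880) = √(((727 - 280) - 662) + 2880) = √((447 - 662) + 2880) = √(-215 + 2880) = √2665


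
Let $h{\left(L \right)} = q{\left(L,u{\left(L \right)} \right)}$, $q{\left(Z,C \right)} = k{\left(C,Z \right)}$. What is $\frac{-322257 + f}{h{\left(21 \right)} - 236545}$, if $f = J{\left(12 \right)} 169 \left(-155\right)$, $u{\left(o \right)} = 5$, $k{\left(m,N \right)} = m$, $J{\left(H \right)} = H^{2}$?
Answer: $\frac{4094337}{236540} \approx 17.309$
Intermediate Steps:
$f = -3772080$ ($f = 12^{2} \cdot 169 \left(-155\right) = 144 \cdot 169 \left(-155\right) = 24336 \left(-155\right) = -3772080$)
$q{\left(Z,C \right)} = C$
$h{\left(L \right)} = 5$
$\frac{-322257 + f}{h{\left(21 \right)} - 236545} = \frac{-322257 - 3772080}{5 - 236545} = - \frac{4094337}{-236540} = \left(-4094337\right) \left(- \frac{1}{236540}\right) = \frac{4094337}{236540}$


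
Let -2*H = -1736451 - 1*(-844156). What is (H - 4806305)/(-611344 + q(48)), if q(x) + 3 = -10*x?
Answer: 8720315/1223654 ≈ 7.1265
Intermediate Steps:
q(x) = -3 - 10*x
H = 892295/2 (H = -(-1736451 - 1*(-844156))/2 = -(-1736451 + 844156)/2 = -½*(-892295) = 892295/2 ≈ 4.4615e+5)
(H - 4806305)/(-611344 + q(48)) = (892295/2 - 4806305)/(-611344 + (-3 - 10*48)) = -8720315/(2*(-611344 + (-3 - 480))) = -8720315/(2*(-611344 - 483)) = -8720315/2/(-611827) = -8720315/2*(-1/611827) = 8720315/1223654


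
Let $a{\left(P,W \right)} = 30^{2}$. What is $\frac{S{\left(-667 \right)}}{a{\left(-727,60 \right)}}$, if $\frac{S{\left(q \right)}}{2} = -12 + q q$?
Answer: $\frac{444877}{450} \approx 988.62$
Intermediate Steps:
$S{\left(q \right)} = -24 + 2 q^{2}$ ($S{\left(q \right)} = 2 \left(-12 + q q\right) = 2 \left(-12 + q^{2}\right) = -24 + 2 q^{2}$)
$a{\left(P,W \right)} = 900$
$\frac{S{\left(-667 \right)}}{a{\left(-727,60 \right)}} = \frac{-24 + 2 \left(-667\right)^{2}}{900} = \left(-24 + 2 \cdot 444889\right) \frac{1}{900} = \left(-24 + 889778\right) \frac{1}{900} = 889754 \cdot \frac{1}{900} = \frac{444877}{450}$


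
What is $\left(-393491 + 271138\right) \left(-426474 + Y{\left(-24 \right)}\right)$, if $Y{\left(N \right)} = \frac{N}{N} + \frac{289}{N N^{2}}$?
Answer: $\frac{721339824755473}{13824} \approx 5.218 \cdot 10^{10}$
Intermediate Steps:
$Y{\left(N \right)} = 1 + \frac{289}{N^{3}}$
$\left(-393491 + 271138\right) \left(-426474 + Y{\left(-24 \right)}\right) = \left(-393491 + 271138\right) \left(-426474 + \left(1 + \frac{289}{-13824}\right)\right) = - 122353 \left(-426474 + \left(1 + 289 \left(- \frac{1}{13824}\right)\right)\right) = - 122353 \left(-426474 + \left(1 - \frac{289}{13824}\right)\right) = - 122353 \left(-426474 + \frac{13535}{13824}\right) = \left(-122353\right) \left(- \frac{5895563041}{13824}\right) = \frac{721339824755473}{13824}$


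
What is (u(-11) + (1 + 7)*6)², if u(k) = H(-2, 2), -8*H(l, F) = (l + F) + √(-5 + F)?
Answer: (384 - I*√3)²/64 ≈ 2304.0 - 20.785*I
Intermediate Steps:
H(l, F) = -F/8 - l/8 - √(-5 + F)/8 (H(l, F) = -((l + F) + √(-5 + F))/8 = -((F + l) + √(-5 + F))/8 = -(F + l + √(-5 + F))/8 = -F/8 - l/8 - √(-5 + F)/8)
u(k) = -I*√3/8 (u(k) = -⅛*2 - ⅛*(-2) - √(-5 + 2)/8 = -¼ + ¼ - I*√3/8 = -I*√3/8)
(u(-11) + (1 + 7)*6)² = (-I*√3/8 + (1 + 7)*6)² = (-I*√3/8 + 8*6)² = (-I*√3/8 + 48)² = (48 - I*√3/8)²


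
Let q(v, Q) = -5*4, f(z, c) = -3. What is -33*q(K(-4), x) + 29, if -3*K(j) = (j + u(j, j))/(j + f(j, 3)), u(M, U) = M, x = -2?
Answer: 689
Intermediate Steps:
K(j) = -2*j/(3*(-3 + j)) (K(j) = -(j + j)/(3*(j - 3)) = -2*j/(3*(-3 + j)))
q(v, Q) = -20
-33*q(K(-4), x) + 29 = -33*(-20) + 29 = 660 + 29 = 689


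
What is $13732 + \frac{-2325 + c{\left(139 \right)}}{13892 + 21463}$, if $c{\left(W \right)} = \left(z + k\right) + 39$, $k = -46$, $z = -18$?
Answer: $\frac{97098502}{7071} \approx 13732.0$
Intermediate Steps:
$c{\left(W \right)} = -25$ ($c{\left(W \right)} = \left(-18 - 46\right) + 39 = -64 + 39 = -25$)
$13732 + \frac{-2325 + c{\left(139 \right)}}{13892 + 21463} = 13732 + \frac{-2325 - 25}{13892 + 21463} = 13732 - \frac{2350}{35355} = 13732 - \frac{470}{7071} = \frac{97098502}{7071}$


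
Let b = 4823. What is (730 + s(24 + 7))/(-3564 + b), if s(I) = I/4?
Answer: 2951/5036 ≈ 0.58598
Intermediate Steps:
s(I) = I/4 (s(I) = I*(1/4) = I/4)
(730 + s(24 + 7))/(-3564 + b) = (730 + (24 + 7)/4)/(-3564 + 4823) = (730 + (1/4)*31)/1259 = (730 + 31/4)*(1/1259) = (2951/4)*(1/1259) = 2951/5036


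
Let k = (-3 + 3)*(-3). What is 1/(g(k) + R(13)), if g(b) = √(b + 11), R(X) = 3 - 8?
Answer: -5/14 - √11/14 ≈ -0.59404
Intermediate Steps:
k = 0 (k = 0*(-3) = 0)
R(X) = -5
g(b) = √(11 + b)
1/(g(k) + R(13)) = 1/(√(11 + 0) - 5) = 1/(√11 - 5) = 1/(-5 + √11)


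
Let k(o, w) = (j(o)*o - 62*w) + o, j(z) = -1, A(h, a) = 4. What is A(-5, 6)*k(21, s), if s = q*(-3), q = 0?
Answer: 0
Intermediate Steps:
s = 0 (s = 0*(-3) = 0)
k(o, w) = -62*w (k(o, w) = (-o - 62*w) + o = -62*w)
A(-5, 6)*k(21, s) = 4*(-62*0) = 4*0 = 0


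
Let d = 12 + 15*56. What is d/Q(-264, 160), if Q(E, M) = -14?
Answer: -426/7 ≈ -60.857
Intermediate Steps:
d = 852 (d = 12 + 840 = 852)
d/Q(-264, 160) = 852/(-14) = 852*(-1/14) = -426/7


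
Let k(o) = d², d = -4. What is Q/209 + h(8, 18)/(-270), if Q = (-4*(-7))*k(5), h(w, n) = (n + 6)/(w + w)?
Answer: 80431/37620 ≈ 2.1380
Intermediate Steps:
k(o) = 16 (k(o) = (-4)² = 16)
h(w, n) = (6 + n)/(2*w) (h(w, n) = (6 + n)/((2*w)) = (6 + n)*(1/(2*w)) = (6 + n)/(2*w))
Q = 448 (Q = -4*(-7)*16 = 28*16 = 448)
Q/209 + h(8, 18)/(-270) = 448/209 + ((½)*(6 + 18)/8)/(-270) = 448*(1/209) + ((½)*(⅛)*24)*(-1/270) = 448/209 + (3/2)*(-1/270) = 448/209 - 1/180 = 80431/37620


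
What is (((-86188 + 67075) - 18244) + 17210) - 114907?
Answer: -135054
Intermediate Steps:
(((-86188 + 67075) - 18244) + 17210) - 114907 = ((-19113 - 18244) + 17210) - 114907 = (-37357 + 17210) - 114907 = -20147 - 114907 = -135054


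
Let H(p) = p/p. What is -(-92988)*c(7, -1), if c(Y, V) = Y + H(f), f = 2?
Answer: 743904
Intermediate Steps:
H(p) = 1
c(Y, V) = 1 + Y (c(Y, V) = Y + 1 = 1 + Y)
-(-92988)*c(7, -1) = -(-92988)*(1 + 7) = -(-92988)*8 = -7749*(-96) = 743904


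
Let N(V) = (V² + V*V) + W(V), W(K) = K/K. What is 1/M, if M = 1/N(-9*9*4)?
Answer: 209953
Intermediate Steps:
W(K) = 1
N(V) = 1 + 2*V² (N(V) = (V² + V*V) + 1 = (V² + V²) + 1 = 2*V² + 1 = 1 + 2*V²)
M = 1/209953 (M = 1/(1 + 2*(-9*9*4)²) = 1/(1 + 2*(-81*4)²) = 1/(1 + 2*(-324)²) = 1/(1 + 2*104976) = 1/(1 + 209952) = 1/209953 ≈ 4.7630e-6)
1/M = 1/(1/209953) = 209953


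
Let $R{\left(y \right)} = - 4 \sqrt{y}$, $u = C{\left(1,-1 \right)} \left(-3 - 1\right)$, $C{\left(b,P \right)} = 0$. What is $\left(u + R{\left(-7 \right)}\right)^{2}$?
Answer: $-112$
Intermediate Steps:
$u = 0$ ($u = 0 \left(-3 - 1\right) = 0 \left(-4\right) = 0$)
$\left(u + R{\left(-7 \right)}\right)^{2} = \left(0 - 4 \sqrt{-7}\right)^{2} = \left(0 - 4 i \sqrt{7}\right)^{2} = \left(- 4 i \sqrt{7}\right)^{2} = -112$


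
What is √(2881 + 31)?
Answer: 4*√182 ≈ 53.963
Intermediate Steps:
√(2881 + 31) = √2912 = 4*√182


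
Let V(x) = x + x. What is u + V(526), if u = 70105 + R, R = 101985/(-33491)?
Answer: 2383017102/33491 ≈ 71154.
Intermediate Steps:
R = -101985/33491 (R = 101985*(-1/33491) = -101985/33491 ≈ -3.0451)
V(x) = 2*x
u = 2347784570/33491 (u = 70105 - 101985/33491 = 2347784570/33491 ≈ 70102.)
u + V(526) = 2347784570/33491 + 2*526 = 2347784570/33491 + 1052 = 2383017102/33491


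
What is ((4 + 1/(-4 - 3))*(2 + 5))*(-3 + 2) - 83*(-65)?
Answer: 5368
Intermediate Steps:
((4 + 1/(-4 - 3))*(2 + 5))*(-3 + 2) - 83*(-65) = ((4 + 1/(-7))*7)*(-1) + 5395 = ((4 - 1/7)*7)*(-1) + 5395 = ((27/7)*7)*(-1) + 5395 = 27*(-1) + 5395 = -27 + 5395 = 5368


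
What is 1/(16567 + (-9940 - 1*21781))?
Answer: -1/15154 ≈ -6.5989e-5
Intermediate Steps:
1/(16567 + (-9940 - 1*21781)) = 1/(16567 + (-9940 - 21781)) = 1/(16567 - 31721) = 1/(-15154) = -1/15154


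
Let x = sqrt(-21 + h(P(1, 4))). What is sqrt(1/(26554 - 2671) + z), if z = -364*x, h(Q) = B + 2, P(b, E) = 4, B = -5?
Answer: sqrt(23883 - 415249517592*I*sqrt(6))/23883 ≈ 29.86 - 29.86*I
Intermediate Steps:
h(Q) = -3 (h(Q) = -5 + 2 = -3)
x = 2*I*sqrt(6) (x = sqrt(-21 - 3) = sqrt(-24) = 2*I*sqrt(6) ≈ 4.899*I)
z = -728*I*sqrt(6) ≈ -1783.2*I
sqrt(1/(26554 - 2671) + z) = sqrt(1/(26554 - 2671) - 728*I*sqrt(6)) = sqrt(1/23883 - 728*I*sqrt(6))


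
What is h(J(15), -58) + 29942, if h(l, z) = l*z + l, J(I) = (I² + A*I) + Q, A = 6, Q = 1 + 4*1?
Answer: 11702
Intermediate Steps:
Q = 5 (Q = 1 + 4 = 5)
J(I) = 5 + I² + 6*I (J(I) = (I² + 6*I) + 5 = 5 + I² + 6*I)
h(l, z) = l + l*z
h(J(15), -58) + 29942 = (5 + 15² + 6*15)*(1 - 58) + 29942 = (5 + 225 + 90)*(-57) + 29942 = 320*(-57) + 29942 = -18240 + 29942 = 11702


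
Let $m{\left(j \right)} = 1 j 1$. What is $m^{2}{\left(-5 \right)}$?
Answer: $25$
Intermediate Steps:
$m{\left(j \right)} = j$ ($m{\left(j \right)} = j 1 = j$)
$m^{2}{\left(-5 \right)} = \left(-5\right)^{2} = 25$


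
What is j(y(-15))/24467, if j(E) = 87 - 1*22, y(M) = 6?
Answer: 65/24467 ≈ 0.0026566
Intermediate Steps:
j(E) = 65 (j(E) = 87 - 22 = 65)
j(y(-15))/24467 = 65/24467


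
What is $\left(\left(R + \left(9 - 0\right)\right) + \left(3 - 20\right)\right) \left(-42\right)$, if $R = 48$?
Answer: $-1680$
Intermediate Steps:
$\left(\left(R + \left(9 - 0\right)\right) + \left(3 - 20\right)\right) \left(-42\right) = \left(\left(48 + \left(9 - 0\right)\right) + \left(3 - 20\right)\right) \left(-42\right) = \left(\left(48 + \left(9 + 0\right)\right) + \left(3 - 20\right)\right) \left(-42\right) = \left(\left(48 + 9\right) - 17\right) \left(-42\right) = \left(57 - 17\right) \left(-42\right) = 40 \left(-42\right) = -1680$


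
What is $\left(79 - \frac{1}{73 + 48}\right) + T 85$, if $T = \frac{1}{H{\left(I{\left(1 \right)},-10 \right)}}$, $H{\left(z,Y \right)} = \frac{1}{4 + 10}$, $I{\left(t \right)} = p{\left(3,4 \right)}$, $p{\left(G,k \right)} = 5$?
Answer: $\frac{153548}{121} \approx 1269.0$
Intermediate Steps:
$I{\left(t \right)} = 5$
$H{\left(z,Y \right)} = \frac{1}{14}$
$T = 14$ ($T = \frac{1}{\frac{1}{14}} = 14$)
$\left(79 - \frac{1}{73 + 48}\right) + T 85 = \left(79 - \frac{1}{73 + 48}\right) + 14 \cdot 85 = \left(79 - \frac{1}{121}\right) + 1190 = \frac{9558}{121} + 1190 = \frac{153548}{121}$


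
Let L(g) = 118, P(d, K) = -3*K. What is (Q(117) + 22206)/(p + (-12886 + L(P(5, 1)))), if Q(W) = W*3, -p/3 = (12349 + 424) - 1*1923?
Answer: -7519/15106 ≈ -0.49775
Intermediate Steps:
p = -32550 (p = -3*((12349 + 424) - 1*1923) = -3*(12773 - 1923) = -3*10850 = -32550)
Q(W) = 3*W
(Q(117) + 22206)/(p + (-12886 + L(P(5, 1)))) = (3*117 + 22206)/(-32550 + (-12886 + 118)) = (351 + 22206)/(-32550 - 12768) = 22557/(-45318) = 22557*(-1/45318) = -7519/15106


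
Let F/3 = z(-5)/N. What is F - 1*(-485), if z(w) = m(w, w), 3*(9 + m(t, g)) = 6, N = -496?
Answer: 240581/496 ≈ 485.04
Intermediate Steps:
m(t, g) = -7 (m(t, g) = -9 + (⅓)*6 = -9 + 2 = -7)
z(w) = -7
F = 21/496 (F = 3*(-7/(-496)) = 3*(-7*(-1/496)) = 3*(7/496) = 21/496 ≈ 0.042339)
F - 1*(-485) = 21/496 - 1*(-485) = 21/496 + 485 = 240581/496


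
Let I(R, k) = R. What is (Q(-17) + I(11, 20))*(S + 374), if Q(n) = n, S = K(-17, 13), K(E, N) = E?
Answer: -2142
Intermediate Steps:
S = -17
(Q(-17) + I(11, 20))*(S + 374) = (-17 + 11)*(-17 + 374) = -6*357 = -2142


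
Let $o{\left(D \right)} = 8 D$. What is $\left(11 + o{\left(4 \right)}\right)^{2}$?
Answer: $1849$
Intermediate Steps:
$\left(11 + o{\left(4 \right)}\right)^{2} = \left(11 + 8 \cdot 4\right)^{2} = \left(11 + 32\right)^{2} = 43^{2} = 1849$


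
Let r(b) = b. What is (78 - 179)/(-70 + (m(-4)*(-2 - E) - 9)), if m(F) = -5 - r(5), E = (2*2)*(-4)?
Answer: 101/219 ≈ 0.46119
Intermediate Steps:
E = -16 (E = 4*(-4) = -16)
m(F) = -10 (m(F) = -5 - 1*5 = -5 - 5 = -10)
(78 - 179)/(-70 + (m(-4)*(-2 - E) - 9)) = (78 - 179)/(-70 + (-10*(-2 - 1*(-16)) - 9)) = -101/(-70 + (-10*(-2 + 16) - 9)) = -101/(-70 + (-10*14 - 9)) = -101/(-70 + (-140 - 9)) = -101/(-70 - 149) = -101/(-219) = -101*(-1/219) = 101/219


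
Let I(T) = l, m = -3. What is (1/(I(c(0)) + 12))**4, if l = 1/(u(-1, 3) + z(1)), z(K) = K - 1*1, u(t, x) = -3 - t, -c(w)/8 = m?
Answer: 16/279841 ≈ 5.7175e-5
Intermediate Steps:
c(w) = 24 (c(w) = -8*(-3) = 24)
z(K) = -1 + K (z(K) = K - 1 = -1 + K)
l = -1/2 (l = 1/((-3 - 1*(-1)) + (-1 + 1)) = 1/((-3 + 1) + 0) = 1/(-2 + 0) = 1/(-2) = -1/2 ≈ -0.50000)
I(T) = -1/2
(1/(I(c(0)) + 12))**4 = (1/(-1/2 + 12))**4 = (1/(23/2))**4 = (2/23)**4 = 16/279841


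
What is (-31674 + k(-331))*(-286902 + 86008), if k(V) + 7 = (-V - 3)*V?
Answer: 28175182606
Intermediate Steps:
k(V) = -7 + V*(-3 - V) (k(V) = -7 + (-V - 3)*V = -7 + (-3 - V)*V = -7 + V*(-3 - V))
(-31674 + k(-331))*(-286902 + 86008) = (-31674 + (-7 - 1*(-331)² - 3*(-331)))*(-286902 + 86008) = (-31674 + (-7 - 1*109561 + 993))*(-200894) = (-31674 + (-7 - 109561 + 993))*(-200894) = (-31674 - 108575)*(-200894) = -140249*(-200894) = 28175182606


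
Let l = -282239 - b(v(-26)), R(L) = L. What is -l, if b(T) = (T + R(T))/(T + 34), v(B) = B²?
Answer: 100195521/355 ≈ 2.8224e+5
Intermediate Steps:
b(T) = 2*T/(34 + T) (b(T) = (T + T)/(T + 34) = (2*T)/(34 + T) = 2*T/(34 + T))
l = -100195521/355 (l = -282239 - 2*(-26)²/(34 + (-26)²) = -282239 - 2*676/(34 + 676) = -282239 - 2*676/710 = -282239 - 1*676/355 = -282239 - 676/355 = -100195521/355 ≈ -2.8224e+5)
-l = -1*(-100195521/355) = 100195521/355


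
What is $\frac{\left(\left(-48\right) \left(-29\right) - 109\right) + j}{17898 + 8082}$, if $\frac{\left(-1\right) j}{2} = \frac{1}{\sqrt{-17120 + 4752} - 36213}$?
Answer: $\frac{1682518236997}{34070009287260} + \frac{2 i \sqrt{773}}{8517502321815} \approx 0.049384 + 6.5284 \cdot 10^{-12} i$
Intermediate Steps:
$j = - \frac{2}{-36213 + 4 i \sqrt{773}}$ ($j = - \frac{2}{\sqrt{-17120 + 4752} - 36213} = - \frac{2}{\sqrt{-12368} - 36213} = - \frac{2}{4 i \sqrt{773} - 36213} = - \frac{2}{-36213 + 4 i \sqrt{773}} \approx 5.5228 \cdot 10^{-5} + 1.6961 \cdot 10^{-7} i$)
$\frac{\left(\left(-48\right) \left(-29\right) - 109\right) + j}{17898 + 8082} = \frac{\left(\left(-48\right) \left(-29\right) - 109\right) + \left(\frac{72426}{1311393737} + \frac{8 i \sqrt{773}}{1311393737}\right)}{17898 + 8082} = \frac{\left(1392 - 109\right) + \left(\frac{72426}{1311393737} + \frac{8 i \sqrt{773}}{1311393737}\right)}{25980} = \left(1283 + \left(\frac{72426}{1311393737} + \frac{8 i \sqrt{773}}{1311393737}\right)\right) \frac{1}{25980} = \left(\frac{1682518236997}{1311393737} + \frac{8 i \sqrt{773}}{1311393737}\right) \frac{1}{25980} = \frac{1682518236997}{34070009287260} + \frac{2 i \sqrt{773}}{8517502321815}$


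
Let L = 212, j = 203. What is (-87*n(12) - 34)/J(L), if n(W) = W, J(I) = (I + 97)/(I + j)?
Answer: -447370/309 ≈ -1447.8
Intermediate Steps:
J(I) = (97 + I)/(203 + I) (J(I) = (I + 97)/(I + 203) = (97 + I)/(203 + I))
(-87*n(12) - 34)/J(L) = (-87*12 - 34)/(((97 + 212)/(203 + 212))) = (-1044 - 34)/((309/415)) = -1078/((1/415)*309) = -1078/309/415 = -1078*415/309 = -447370/309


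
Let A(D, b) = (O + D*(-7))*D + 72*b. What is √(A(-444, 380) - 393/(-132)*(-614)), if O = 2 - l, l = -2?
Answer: I*√656398886/22 ≈ 1164.6*I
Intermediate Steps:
O = 4 (O = 2 - 1*(-2) = 2 + 2 = 4)
A(D, b) = 72*b + D*(4 - 7*D) (A(D, b) = (4 + D*(-7))*D + 72*b = (4 - 7*D)*D + 72*b = D*(4 - 7*D) + 72*b = 72*b + D*(4 - 7*D))
√(A(-444, 380) - 393/(-132)*(-614)) = √((-7*(-444)² + 4*(-444) + 72*380) - 393/(-132)*(-614)) = √((-7*197136 - 1776 + 27360) - 393*(-1/132)*(-614)) = √((-1379952 - 1776 + 27360) + (131/44)*(-614)) = √(-1354368 - 40217/22) = √(-29836313/22) = I*√656398886/22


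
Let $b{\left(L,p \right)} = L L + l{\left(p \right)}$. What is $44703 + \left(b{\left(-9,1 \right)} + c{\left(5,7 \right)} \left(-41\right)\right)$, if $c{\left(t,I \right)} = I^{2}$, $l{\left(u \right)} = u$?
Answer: $42776$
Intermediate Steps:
$b{\left(L,p \right)} = p + L^{2}$ ($b{\left(L,p \right)} = L L + p = L^{2} + p = p + L^{2}$)
$44703 + \left(b{\left(-9,1 \right)} + c{\left(5,7 \right)} \left(-41\right)\right) = 44703 + \left(\left(1 + \left(-9\right)^{2}\right) + 7^{2} \left(-41\right)\right) = 44703 + \left(\left(1 + 81\right) + 49 \left(-41\right)\right) = 44703 + \left(82 - 2009\right) = 44703 - 1927 = 42776$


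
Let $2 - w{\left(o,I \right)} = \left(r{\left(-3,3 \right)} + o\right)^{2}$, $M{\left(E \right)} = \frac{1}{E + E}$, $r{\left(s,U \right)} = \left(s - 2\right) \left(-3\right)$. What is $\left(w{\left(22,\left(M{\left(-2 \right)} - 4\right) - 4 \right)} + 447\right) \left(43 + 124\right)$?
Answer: $-153640$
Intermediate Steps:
$r{\left(s,U \right)} = 6 - 3 s$ ($r{\left(s,U \right)} = \left(-2 + s\right) \left(-3\right) = 6 - 3 s$)
$M{\left(E \right)} = \frac{1}{2 E}$
$w{\left(o,I \right)} = 2 - \left(15 + o\right)^{2}$ ($w{\left(o,I \right)} = 2 - \left(\left(6 - -9\right) + o\right)^{2} = 2 - \left(\left(6 + 9\right) + o\right)^{2} = 2 - \left(15 + o\right)^{2}$)
$\left(w{\left(22,\left(M{\left(-2 \right)} - 4\right) - 4 \right)} + 447\right) \left(43 + 124\right) = \left(\left(2 - \left(15 + 22\right)^{2}\right) + 447\right) \left(43 + 124\right) = \left(\left(2 - 37^{2}\right) + 447\right) 167 = \left(\left(2 - 1369\right) + 447\right) 167 = \left(-1367 + 447\right) 167 = \left(-920\right) 167 = -153640$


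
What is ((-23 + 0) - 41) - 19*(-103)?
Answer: 1893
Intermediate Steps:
((-23 + 0) - 41) - 19*(-103) = (-23 - 41) + 1957 = -64 + 1957 = 1893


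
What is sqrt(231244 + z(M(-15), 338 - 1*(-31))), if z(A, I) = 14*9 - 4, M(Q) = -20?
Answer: sqrt(231366) ≈ 481.01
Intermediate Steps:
z(A, I) = 122 (z(A, I) = 126 - 4 = 122)
sqrt(231244 + z(M(-15), 338 - 1*(-31))) = sqrt(231244 + 122) = sqrt(231366)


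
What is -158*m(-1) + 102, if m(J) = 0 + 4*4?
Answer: -2426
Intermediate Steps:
m(J) = 16 (m(J) = 0 + 16 = 16)
-158*m(-1) + 102 = -158*16 + 102 = -2528 + 102 = -2426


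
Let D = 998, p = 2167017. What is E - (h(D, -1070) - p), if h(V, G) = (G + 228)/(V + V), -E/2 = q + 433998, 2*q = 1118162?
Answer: 180497703/998 ≈ 1.8086e+5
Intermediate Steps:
q = 559081 (q = (½)*1118162 = 559081)
E = -1986158 (E = -2*(559081 + 433998) = -2*993079 = -1986158)
h(V, G) = (228 + G)/(2*V) (h(V, G) = (228 + G)/((2*V)) = (228 + G)*(1/(2*V)) = (228 + G)/(2*V))
E - (h(D, -1070) - p) = -1986158 - ((½)*(228 - 1070)/998 - 1*2167017) = -1986158 - ((½)*(1/998)*(-842) - 2167017) = -1986158 - (-421/998 - 2167017) = -1986158 - 1*(-2162683387/998) = -1986158 + 2162683387/998 = 180497703/998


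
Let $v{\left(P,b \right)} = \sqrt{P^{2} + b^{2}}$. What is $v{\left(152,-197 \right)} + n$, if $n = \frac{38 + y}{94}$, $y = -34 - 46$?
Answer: $- \frac{21}{47} + \sqrt{61913} \approx 248.38$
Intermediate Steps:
$y = -80$
$n = - \frac{21}{47}$ ($n = \frac{38 - 80}{94} = \left(-42\right) \frac{1}{94} = - \frac{21}{47} \approx -0.44681$)
$v{\left(152,-197 \right)} + n = \sqrt{152^{2} + \left(-197\right)^{2}} - \frac{21}{47} = \sqrt{23104 + 38809} - \frac{21}{47} = \sqrt{61913} - \frac{21}{47} = - \frac{21}{47} + \sqrt{61913}$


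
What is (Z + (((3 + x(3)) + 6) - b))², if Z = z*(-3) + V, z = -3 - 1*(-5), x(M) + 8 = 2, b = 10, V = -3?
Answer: 256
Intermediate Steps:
x(M) = -6 (x(M) = -8 + 2 = -6)
z = 2 (z = -3 + 5 = 2)
Z = -9 (Z = 2*(-3) - 3 = -6 - 3 = -9)
(Z + (((3 + x(3)) + 6) - b))² = (-9 + (((3 - 6) + 6) - 1*10))² = (-9 + ((-3 + 6) - 10))² = (-9 + (3 - 10))² = (-9 - 7)² = (-16)² = 256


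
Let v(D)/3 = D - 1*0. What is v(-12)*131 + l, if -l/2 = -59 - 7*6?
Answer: -4514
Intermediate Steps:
v(D) = 3*D (v(D) = 3*(D - 1*0) = 3*(D + 0) = 3*D)
l = 202 (l = -2*(-59 - 7*6) = -2*(-59 - 1*42) = -2*(-59 - 42) = -2*(-101) = 202)
v(-12)*131 + l = (3*(-12))*131 + 202 = -36*131 + 202 = -4716 + 202 = -4514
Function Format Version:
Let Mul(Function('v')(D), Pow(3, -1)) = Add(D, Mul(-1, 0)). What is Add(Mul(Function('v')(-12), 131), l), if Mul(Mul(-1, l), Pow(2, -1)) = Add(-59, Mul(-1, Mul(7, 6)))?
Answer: -4514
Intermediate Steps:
Function('v')(D) = Mul(3, D) (Function('v')(D) = Mul(3, Add(D, Mul(-1, 0))) = Mul(3, Add(D, 0)) = Mul(3, D))
l = 202 (l = Mul(-2, Add(-59, Mul(-1, Mul(7, 6)))) = Mul(-2, Add(-59, Mul(-1, 42))) = Mul(-2, Add(-59, -42)) = Mul(-2, -101) = 202)
Add(Mul(Function('v')(-12), 131), l) = Add(Mul(Mul(3, -12), 131), 202) = Add(Mul(-36, 131), 202) = Add(-4716, 202) = -4514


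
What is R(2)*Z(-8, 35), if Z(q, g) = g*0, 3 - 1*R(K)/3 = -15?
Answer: 0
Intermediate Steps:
R(K) = 54 (R(K) = 9 - 3*(-15) = 9 + 45 = 54)
Z(q, g) = 0
R(2)*Z(-8, 35) = 54*0 = 0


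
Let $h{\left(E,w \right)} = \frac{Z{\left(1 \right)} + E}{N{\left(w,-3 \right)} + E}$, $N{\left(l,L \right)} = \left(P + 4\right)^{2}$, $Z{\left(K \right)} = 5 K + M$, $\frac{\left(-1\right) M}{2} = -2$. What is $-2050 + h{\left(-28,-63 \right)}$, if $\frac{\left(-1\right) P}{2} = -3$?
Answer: $- \frac{147619}{72} \approx -2050.3$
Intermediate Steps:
$P = 6$ ($P = \left(-2\right) \left(-3\right) = 6$)
$M = 4$ ($M = \left(-2\right) \left(-2\right) = 4$)
$Z{\left(K \right)} = 4 + 5 K$ ($Z{\left(K \right)} = 5 K + 4 = 4 + 5 K$)
$N{\left(l,L \right)} = 100$ ($N{\left(l,L \right)} = \left(6 + 4\right)^{2} = 10^{2} = 100$)
$h{\left(E,w \right)} = \frac{9 + E}{100 + E}$ ($h{\left(E,w \right)} = \frac{\left(4 + 5 \cdot 1\right) + E}{100 + E} = \frac{\left(4 + 5\right) + E}{100 + E} = \frac{9 + E}{100 + E}$)
$-2050 + h{\left(-28,-63 \right)} = -2050 + \frac{9 - 28}{100 - 28} = -2050 + \frac{1}{72} \left(-19\right) = -2050 - \frac{19}{72} = - \frac{147619}{72}$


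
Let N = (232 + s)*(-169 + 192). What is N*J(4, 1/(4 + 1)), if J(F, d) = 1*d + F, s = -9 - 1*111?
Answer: 54096/5 ≈ 10819.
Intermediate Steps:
s = -120 (s = -9 - 111 = -120)
J(F, d) = F + d (J(F, d) = d + F = F + d)
N = 2576 (N = (232 - 120)*(-169 + 192) = 112*23 = 2576)
N*J(4, 1/(4 + 1)) = 2576*(4 + 1/(4 + 1)) = 2576*(4 + 1/5) = 2576*(4 + ⅕) = 2576*(21/5) = 54096/5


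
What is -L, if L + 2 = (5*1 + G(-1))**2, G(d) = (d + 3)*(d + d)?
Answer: 1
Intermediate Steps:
G(d) = 2*d*(3 + d) (G(d) = (3 + d)*(2*d) = 2*d*(3 + d))
L = -1 (L = -2 + (5*1 + 2*(-1)*(3 - 1))**2 = -2 + (5 + 2*(-1)*2)**2 = -2 + (5 - 4)**2 = -2 + 1**2 = -2 + 1 = -1)
-L = -1*(-1) = 1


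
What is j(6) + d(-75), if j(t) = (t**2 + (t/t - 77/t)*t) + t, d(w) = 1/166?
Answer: -4813/166 ≈ -28.994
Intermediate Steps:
d(w) = 1/166
j(t) = t + t**2 + t*(1 - 77/t) (j(t) = (t**2 + (1 - 77/t)*t) + t = (t**2 + t*(1 - 77/t)) + t = t + t**2 + t*(1 - 77/t))
j(6) + d(-75) = (-77 + 6**2 + 2*6) + 1/166 = (-77 + 36 + 12) + 1/166 = -29 + 1/166 = -4813/166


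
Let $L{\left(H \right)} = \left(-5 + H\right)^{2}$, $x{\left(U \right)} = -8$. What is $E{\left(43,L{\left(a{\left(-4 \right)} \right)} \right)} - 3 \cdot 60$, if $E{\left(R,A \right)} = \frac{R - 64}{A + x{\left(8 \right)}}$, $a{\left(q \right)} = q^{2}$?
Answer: $- \frac{20361}{113} \approx -180.19$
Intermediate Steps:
$E{\left(R,A \right)} = \frac{-64 + R}{-8 + A}$ ($E{\left(R,A \right)} = \frac{R - 64}{A - 8} = \frac{-64 + R}{-8 + A}$)
$E{\left(43,L{\left(a{\left(-4 \right)} \right)} \right)} - 3 \cdot 60 = \frac{-64 + 43}{-8 + \left(-5 + \left(-4\right)^{2}\right)^{2}} - 3 \cdot 60 = \frac{1}{-8 + \left(-5 + 16\right)^{2}} \left(-21\right) - 180 = \frac{1}{-8 + 11^{2}} \left(-21\right) - 180 = \frac{1}{-8 + 121} \left(-21\right) - 180 = \frac{1}{113} \left(-21\right) - 180 = - \frac{21}{113} - 180 = - \frac{20361}{113}$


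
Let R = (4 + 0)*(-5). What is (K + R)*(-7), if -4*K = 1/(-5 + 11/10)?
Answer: 10885/78 ≈ 139.55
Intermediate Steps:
K = 5/78 (K = -1/(4*(-5 + 11/10)) = -1/(4*(-39/10)) = -¼*(-10/39) = 5/78 ≈ 0.064103)
R = -20 (R = 4*(-5) = -20)
(K + R)*(-7) = (5/78 - 20)*(-7) = -1555/78*(-7) = 10885/78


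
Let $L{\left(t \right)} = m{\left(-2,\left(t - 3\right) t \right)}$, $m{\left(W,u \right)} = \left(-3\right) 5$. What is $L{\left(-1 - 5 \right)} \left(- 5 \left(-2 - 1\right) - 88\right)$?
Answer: $1095$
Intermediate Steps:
$m{\left(W,u \right)} = -15$
$L{\left(t \right)} = -15$
$L{\left(-1 - 5 \right)} \left(- 5 \left(-2 - 1\right) - 88\right) = - 15 \left(- 5 \left(-2 - 1\right) - 88\right) = - 15 \left(\left(-5\right) \left(-3\right) - 88\right) = - 15 \left(15 - 88\right) = \left(-15\right) \left(-73\right) = 1095$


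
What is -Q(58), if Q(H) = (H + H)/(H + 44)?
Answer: -58/51 ≈ -1.1373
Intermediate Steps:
Q(H) = 2*H/(44 + H) (Q(H) = (2*H)/(44 + H) = 2*H/(44 + H))
-Q(58) = -2*58/(44 + 58) = -2*58/102 = -1*58/51 = -58/51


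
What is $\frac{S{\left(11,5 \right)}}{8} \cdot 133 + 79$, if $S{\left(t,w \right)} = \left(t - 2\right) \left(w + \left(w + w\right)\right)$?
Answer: $\frac{18587}{8} \approx 2323.4$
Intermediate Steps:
$S{\left(t,w \right)} = 3 w \left(-2 + t\right)$ ($S{\left(t,w \right)} = \left(-2 + t\right) \left(w + 2 w\right) = \left(-2 + t\right) 3 w = 3 w \left(-2 + t\right)$)
$\frac{S{\left(11,5 \right)}}{8} \cdot 133 + 79 = \frac{3 \cdot 5 \left(-2 + 11\right)}{8} \cdot 133 + 79 = 3 \cdot 5 \cdot 9 \cdot \frac{1}{8} \cdot 133 + 79 = 135 \cdot \frac{1}{8} \cdot 133 + 79 = \frac{135}{8} \cdot 133 + 79 = \frac{17955}{8} + 79 = \frac{18587}{8}$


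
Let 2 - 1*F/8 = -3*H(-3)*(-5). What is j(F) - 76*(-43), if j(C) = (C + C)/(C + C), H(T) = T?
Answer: 3269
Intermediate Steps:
F = 376 (F = 16 - 8*(-3*(-3))*(-5) = 16 - 72*(-5) = 16 - 8*(-45) = 16 + 360 = 376)
j(C) = 1 (j(C) = (2*C)/((2*C)) = (2*C)*(1/(2*C)) = 1)
j(F) - 76*(-43) = 1 - 76*(-43) = 1 + 3268 = 3269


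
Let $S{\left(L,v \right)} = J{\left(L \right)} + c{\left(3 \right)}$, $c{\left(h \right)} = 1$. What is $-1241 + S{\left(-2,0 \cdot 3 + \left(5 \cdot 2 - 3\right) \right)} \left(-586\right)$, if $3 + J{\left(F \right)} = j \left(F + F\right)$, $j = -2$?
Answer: $-4757$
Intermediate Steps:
$J{\left(F \right)} = -3 - 4 F$ ($J{\left(F \right)} = -3 - 2 \left(F + F\right) = -3 - 2 \cdot 2 F = -3 - 4 F$)
$S{\left(L,v \right)} = -2 - 4 L$ ($S{\left(L,v \right)} = \left(-3 - 4 L\right) + 1 = -2 - 4 L$)
$-1241 + S{\left(-2,0 \cdot 3 + \left(5 \cdot 2 - 3\right) \right)} \left(-586\right) = -1241 + \left(-2 - -8\right) \left(-586\right) = -1241 + \left(-2 + 8\right) \left(-586\right) = -1241 + 6 \left(-586\right) = -1241 - 3516 = -4757$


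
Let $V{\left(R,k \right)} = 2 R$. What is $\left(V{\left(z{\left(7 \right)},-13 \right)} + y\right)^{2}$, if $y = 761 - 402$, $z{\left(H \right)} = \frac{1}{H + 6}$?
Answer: $\frac{21799561}{169} \approx 1.2899 \cdot 10^{5}$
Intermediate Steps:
$z{\left(H \right)} = \frac{1}{6 + H}$
$y = 359$ ($y = 761 - 402 = 359$)
$\left(V{\left(z{\left(7 \right)},-13 \right)} + y\right)^{2} = \left(\frac{2}{6 + 7} + 359\right)^{2} = \left(\frac{2}{13} + 359\right)^{2} = \left(\frac{4669}{13}\right)^{2} = \frac{21799561}{169}$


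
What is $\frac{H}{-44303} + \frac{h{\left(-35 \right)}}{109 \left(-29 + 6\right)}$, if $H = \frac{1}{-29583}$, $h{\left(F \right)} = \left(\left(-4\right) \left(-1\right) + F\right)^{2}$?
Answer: $- \frac{1259501636182}{3285713432043} \approx -0.38333$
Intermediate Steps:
$h{\left(F \right)} = \left(4 + F\right)^{2}$
$H = - \frac{1}{29583} \approx -3.3803 \cdot 10^{-5}$
$\frac{H}{-44303} + \frac{h{\left(-35 \right)}}{109 \left(-29 + 6\right)} = - \frac{1}{29583 \left(-44303\right)} + \frac{\left(4 - 35\right)^{2}}{109 \left(-29 + 6\right)} = \left(- \frac{1}{29583}\right) \left(- \frac{1}{44303}\right) + \frac{\left(-31\right)^{2}}{109 \left(-23\right)} = \frac{1}{1310615649} + \frac{961}{-2507} = \frac{1}{1310615649} + 961 \left(- \frac{1}{2507}\right) = \frac{1}{1310615649} - \frac{961}{2507} = - \frac{1259501636182}{3285713432043}$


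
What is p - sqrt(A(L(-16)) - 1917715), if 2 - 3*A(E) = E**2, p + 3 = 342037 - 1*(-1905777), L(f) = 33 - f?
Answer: 2247811 - 2*I*sqrt(4316658)/3 ≈ 2.2478e+6 - 1385.1*I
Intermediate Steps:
p = 2247811 (p = -3 + (342037 - 1*(-1905777)) = -3 + (342037 + 1905777) = -3 + 2247814 = 2247811)
A(E) = 2/3 - E**2/3
p - sqrt(A(L(-16)) - 1917715) = 2247811 - sqrt((2/3 - (33 - 1*(-16))**2/3) - 1917715) = 2247811 - sqrt((2/3 - (33 + 16)**2/3) - 1917715) = 2247811 - sqrt((2/3 - 1/3*49**2) - 1917715) = 2247811 - sqrt((2/3 - 1/3*2401) - 1917715) = 2247811 - sqrt((2/3 - 2401/3) - 1917715) = 2247811 - sqrt(-2399/3 - 1917715) = 2247811 - sqrt(-5755544/3) = 2247811 - 2*I*sqrt(4316658)/3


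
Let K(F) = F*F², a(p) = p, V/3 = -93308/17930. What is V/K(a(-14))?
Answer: 69981/12299980 ≈ 0.0056895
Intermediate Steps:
V = -139962/8965 (V = 3*(-93308/17930) = 3*(-93308*1/17930) = 3*(-46654/8965) = -139962/8965 ≈ -15.612)
K(F) = F³
V/K(a(-14)) = -139962/(8965*((-14)³)) = -139962/8965/(-2744) = -139962/8965*(-1/2744) = 69981/12299980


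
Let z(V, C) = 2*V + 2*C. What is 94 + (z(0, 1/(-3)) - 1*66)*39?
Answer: -2506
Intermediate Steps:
z(V, C) = 2*C + 2*V
94 + (z(0, 1/(-3)) - 1*66)*39 = 94 + ((2/(-3) + 2*0) - 1*66)*39 = 94 + ((2*(-⅓) + 0) - 66)*39 = 94 + ((-⅔ + 0) - 66)*39 = 94 + (-⅔ - 66)*39 = 94 - 200/3*39 = 94 - 2600 = -2506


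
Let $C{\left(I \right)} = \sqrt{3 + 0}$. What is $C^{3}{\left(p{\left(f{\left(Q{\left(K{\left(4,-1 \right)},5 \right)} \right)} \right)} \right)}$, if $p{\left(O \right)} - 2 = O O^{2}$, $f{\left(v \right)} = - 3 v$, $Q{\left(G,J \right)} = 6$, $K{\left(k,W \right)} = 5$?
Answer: $3 \sqrt{3} \approx 5.1962$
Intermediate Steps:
$p{\left(O \right)} = 2 + O^{3}$ ($p{\left(O \right)} = 2 + O O^{2} = 2 + O^{3}$)
$C{\left(I \right)} = \sqrt{3}$
$C^{3}{\left(p{\left(f{\left(Q{\left(K{\left(4,-1 \right)},5 \right)} \right)} \right)} \right)} = \left(\sqrt{3}\right)^{3} = 3 \sqrt{3}$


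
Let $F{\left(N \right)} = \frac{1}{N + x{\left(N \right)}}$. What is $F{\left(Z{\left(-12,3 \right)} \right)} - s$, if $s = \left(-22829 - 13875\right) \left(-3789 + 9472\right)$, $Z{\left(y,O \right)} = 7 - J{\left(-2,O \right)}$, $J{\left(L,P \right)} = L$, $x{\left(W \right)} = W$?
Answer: $\frac{3754598977}{18} \approx 2.0859 \cdot 10^{8}$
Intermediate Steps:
$Z{\left(y,O \right)} = 9$ ($Z{\left(y,O \right)} = 7 - -2 = 7 + 2 = 9$)
$s = -208588832$ ($s = \left(-36704\right) 5683 = -208588832$)
$F{\left(N \right)} = \frac{1}{2 N}$ ($F{\left(N \right)} = \frac{1}{N + N} = \frac{1}{2 N}$)
$F{\left(Z{\left(-12,3 \right)} \right)} - s = \frac{1}{2 \cdot 9} - -208588832 = \frac{1}{2} \cdot \frac{1}{9} + 208588832 = \frac{1}{18} + 208588832 = \frac{3754598977}{18}$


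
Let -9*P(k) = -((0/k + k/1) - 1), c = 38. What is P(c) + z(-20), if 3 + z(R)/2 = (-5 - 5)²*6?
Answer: 10783/9 ≈ 1198.1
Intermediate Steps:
z(R) = 1194 (z(R) = -6 + 2*((-5 - 5)²*6) = -6 + 2*((-10)²*6) = -6 + 2*(100*6) = -6 + 2*600 = -6 + 1200 = 1194)
P(k) = -⅑ + k/9 (P(k) = -(-1)*((0/k + k/1) - 1)/9 = -(-1)*((0 + k*1) - 1)/9 = -(-1)*((0 + k) - 1)/9 = -(-1)*(k - 1)/9 = -(-1)*(-1 + k)/9 = -(1 - k)/9 = -⅑ + k/9)
P(c) + z(-20) = (-⅑ + (⅑)*38) + 1194 = (-⅑ + 38/9) + 1194 = 37/9 + 1194 = 10783/9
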